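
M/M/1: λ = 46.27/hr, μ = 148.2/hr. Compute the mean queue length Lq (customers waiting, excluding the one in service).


ρ = 46.27/148.2 = 0.3122
Lq = ρ²/(1−ρ) = 0.09748/0.6878 = 0.1417

Final: 0.1417


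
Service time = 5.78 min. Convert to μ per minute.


μ = 1/(service time) in consistent units.
1 minute = 1 min, so μ = 1/5.78 = 0.1730 per minute

Final: 0.1730 /min


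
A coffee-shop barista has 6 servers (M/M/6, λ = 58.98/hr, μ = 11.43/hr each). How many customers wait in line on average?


a = λ/μ = 5.1601; ρ = a/6 = 0.8600
P₀ = 0.003452
Lq = P₀·a^c·ρ / (c!·(1−ρ)²) = 0.003452·18877.79332·0.8600/(720·0.01960)
= 3.97214

Final: 3.97214


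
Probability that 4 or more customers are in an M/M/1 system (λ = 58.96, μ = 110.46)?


ρ = 58.96/110.46 = 0.5338
P(N ≥ n) = ρ^n = 0.5338^4 = 0.081173

Final: 0.081173


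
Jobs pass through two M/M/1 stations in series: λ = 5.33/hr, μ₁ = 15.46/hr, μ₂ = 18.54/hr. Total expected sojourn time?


Each node sees arrival rate λ = 5.33/hr (tandem ⇒ throughput preserved).
W₁ = 1/(μ₁−λ) = 1/(15.46−5.33) = 0.09872 hr
W₂ = 1/(μ₂−λ) = 1/(18.54−5.33) = 0.07570 hr
W_total = W₁ + W₂ = 0.09872 + 0.07570 = 0.17442 hr

Final: 0.17442 hr


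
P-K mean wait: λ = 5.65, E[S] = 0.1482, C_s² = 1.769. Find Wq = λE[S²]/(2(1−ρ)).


ρ = λ·E[S] = 5.65·0.1482 = 0.8373
E[S²] = E[S]²(1+C_s²) = 0.1482²·(1+1.769) = 0.060816
Wq = λ·E[S²]/(2(1−ρ)) = 5.65·0.060816/(2·0.1627) = 1.05616 hr

Final: 1.05616 hr


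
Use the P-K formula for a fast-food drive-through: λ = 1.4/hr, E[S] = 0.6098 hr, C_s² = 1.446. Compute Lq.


ρ = λ·E[S] = 1.4·0.6098 = 0.8537
Lq = ρ²(1+C_s²)/(2(1−ρ)) = 0.7288·(1+1.446)/(2·0.1463)
= 0.7288·2.4460/0.2926 = 6.09358

Final: 6.09358


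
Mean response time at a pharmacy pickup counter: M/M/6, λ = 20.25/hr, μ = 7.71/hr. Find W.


a = 2.6265; ρ = 0.4377; P₀ = 0.071785
Lq = P₀·a^c·ρ/(c!(1−ρ)²) = 0.04532
Wq = Lq/λ = 0.04532/20.25 = 0.002238 hr
W = Wq + 1/μ = 0.002238 + 0.12970 = 0.13194 hr

Final: 0.13194 hr


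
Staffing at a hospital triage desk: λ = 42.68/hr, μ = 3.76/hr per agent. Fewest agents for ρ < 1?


Stability requires cμ > λ ⇔ c > λ/μ.
λ/μ = 42.68/3.76 = 11.3511
Minimum integer c = ⌊11.3511⌋ + 1 = 12
Check: 12·3.76 = 45.12 > 42.68, while 11·3.76 = 41.36 ≤ 42.68

Final: 12 servers


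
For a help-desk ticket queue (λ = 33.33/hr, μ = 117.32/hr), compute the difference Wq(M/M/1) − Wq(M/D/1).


ρ = 33.33/117.32 = 0.2841
Wq(M/M/1) = ρ/(μ−λ) = 0.2841/83.99 = 0.003382 hr
Wq(M/D/1) = ρ/(2(μ−λ)) = 0.001691 hr
Savings = 0.003382 − 0.001691 = 0.001691 hr

Final: 0.001691 hr


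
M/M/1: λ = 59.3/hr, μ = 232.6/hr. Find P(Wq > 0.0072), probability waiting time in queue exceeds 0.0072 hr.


ρ = 59.3/232.6 = 0.2549
P(Wq > t) = ρ·e^{−(μ−λ)t} = 0.2549·e^{−1.2478}
= 0.2549·0.287147 = 0.073207

Final: 0.073207


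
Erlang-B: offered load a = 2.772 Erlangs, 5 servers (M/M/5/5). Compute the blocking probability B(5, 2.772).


B(c,a) = (a^c/c!) / Σ_{k=0}^{c} a^k/k!
a^5/5! = 1.363907
Σ terms (k=0..5): 1.00000 + 2.77200 + 3.84199 + 3.55000 + 2.46015 + 1.36391 = 14.988050
B = 1.363907/14.988050 = 0.091000

Final: 0.091000


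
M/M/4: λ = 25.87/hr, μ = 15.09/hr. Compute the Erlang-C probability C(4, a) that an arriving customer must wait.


a = λ/μ = 1.7144; ρ = a/4 = 0.4286
P₀ = 0.176878 (from M/M/c formula)
C(c,a) = [a^c/(c!(1−ρ))]·P₀ = [8.63831/(24·0.5714)]·0.176878
= 0.62990·0.176878 = 0.111416

Final: 0.111416


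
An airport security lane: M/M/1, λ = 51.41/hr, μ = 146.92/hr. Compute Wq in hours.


ρ = 51.41/146.92 = 0.3499
Wq = ρ/(μ−λ) = 0.3499/(146.92 − 51.41) = 0.3499/95.51 = 0.003664 hr

Final: 0.003664 hr


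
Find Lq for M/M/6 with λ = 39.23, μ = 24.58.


a = λ/μ = 1.5960; ρ = a/6 = 0.2660
P₀ = 0.202628
Lq = P₀·a^c·ρ / (c!·(1−ρ)²) = 0.202628·16.52793·0.2660/(720·0.53875)
= 0.002297

Final: 0.002297


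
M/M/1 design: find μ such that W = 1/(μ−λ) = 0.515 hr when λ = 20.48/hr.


W = 1/(μ−λ) ⇒ μ − λ = 1/W = 1/0.515 = 1.9417
μ = λ + 1/W = 20.48 + 1.9417 = 22.4217 per hr

Final: 22.4217 /hr


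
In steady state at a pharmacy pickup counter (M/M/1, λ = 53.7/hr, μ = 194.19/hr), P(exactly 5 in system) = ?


ρ = 53.7/194.19 = 0.2765
P_n = (1−ρ)·ρ^n = (1 − 0.2765)·0.2765^5 = 0.7235·0.001617 = 0.001170

Final: 0.001170


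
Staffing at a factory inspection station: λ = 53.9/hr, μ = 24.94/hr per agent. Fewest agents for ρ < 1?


Stability requires cμ > λ ⇔ c > λ/μ.
λ/μ = 53.9/24.94 = 2.1612
Minimum integer c = ⌊2.1612⌋ + 1 = 3
Check: 3·24.94 = 74.82 > 53.9, while 2·24.94 = 49.88 ≤ 53.9

Final: 3 servers


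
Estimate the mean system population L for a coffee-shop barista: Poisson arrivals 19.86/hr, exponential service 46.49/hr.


ρ = λ/μ = 19.86/46.49 = 0.4272
L = ρ/(1−ρ) = 0.4272/(1 − 0.4272) = 0.4272/0.5728 = 0.7458

Final: 0.7458


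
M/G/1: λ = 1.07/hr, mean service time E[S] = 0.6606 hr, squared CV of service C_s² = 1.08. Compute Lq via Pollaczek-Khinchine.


ρ = λ·E[S] = 1.07·0.6606 = 0.7068
Lq = ρ²(1+C_s²)/(2(1−ρ)) = 0.4996·(1+1.08)/(2·0.2932)
= 0.4996·2.0800/0.5863 = 1.77246

Final: 1.77246


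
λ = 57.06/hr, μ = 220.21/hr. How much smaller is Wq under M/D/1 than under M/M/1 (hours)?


ρ = 57.06/220.21 = 0.2591
Wq(M/M/1) = ρ/(μ−λ) = 0.2591/163.15 = 0.001588 hr
Wq(M/D/1) = ρ/(2(μ−λ)) = 0.0007941 hr
Savings = 0.001588 − 0.0007941 = 0.0007941 hr

Final: 0.0007941 hr


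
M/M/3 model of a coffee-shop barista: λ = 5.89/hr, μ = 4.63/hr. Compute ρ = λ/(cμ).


ρ = λ/(cμ) = 5.89/(3·4.63) = 5.89/13.89 = 0.4240

Final: 0.4240


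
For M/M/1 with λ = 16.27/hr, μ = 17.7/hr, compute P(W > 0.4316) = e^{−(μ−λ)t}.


W ~ Exponential(μ−λ) for M/M/1.
μ − λ = 17.7 − 16.27 = 1.4300
P(W > t) = e^{−(μ−λ)t} = e^{−0.6172} = 0.539459

Final: 0.539459


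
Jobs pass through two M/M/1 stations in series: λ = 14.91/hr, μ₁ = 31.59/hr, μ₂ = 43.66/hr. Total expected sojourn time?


Each node sees arrival rate λ = 14.91/hr (tandem ⇒ throughput preserved).
W₁ = 1/(μ₁−λ) = 1/(31.59−14.91) = 0.05995 hr
W₂ = 1/(μ₂−λ) = 1/(43.66−14.91) = 0.03478 hr
W_total = W₁ + W₂ = 0.05995 + 0.03478 = 0.09473 hr

Final: 0.09473 hr


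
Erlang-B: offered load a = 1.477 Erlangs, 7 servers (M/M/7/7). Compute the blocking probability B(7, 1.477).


B(c,a) = (a^c/c!) / Σ_{k=0}^{c} a^k/k!
a^7/7! = 0.003043
Σ terms (k=0..7): 1.00000 + 1.47700 + 1.09076 + 0.53702 + 0.19829 + 0.05858 + 0.01442 + 0.003043 = 4.379117
B = 0.003043/4.379117 = 0.0006948

Final: 0.0006948


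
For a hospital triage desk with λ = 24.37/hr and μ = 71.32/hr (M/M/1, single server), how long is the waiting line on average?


ρ = 24.37/71.32 = 0.3417
Lq = ρ²/(1−ρ) = 0.1168/0.6583 = 0.1774

Final: 0.1774


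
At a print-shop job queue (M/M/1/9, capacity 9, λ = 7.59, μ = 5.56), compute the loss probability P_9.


ρ = λ/μ = 7.59/5.56 = 1.3651
P_K = (1−ρ)ρ^K/(1−ρ^(K+1)) = (-0.3651·16.462768)/(1 − 22.473455)
= -6.010687/-21.473455 = 0.279912

Final: 0.279912


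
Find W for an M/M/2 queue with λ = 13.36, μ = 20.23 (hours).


a = 0.6604; ρ = 0.3302; P₀ = 0.503530
Lq = P₀·a^c·ρ/(c!(1−ρ)²) = 0.08082
Wq = Lq/λ = 0.08082/13.36 = 0.006049 hr
W = Wq + 1/μ = 0.006049 + 0.04943 = 0.05548 hr

Final: 0.05548 hr


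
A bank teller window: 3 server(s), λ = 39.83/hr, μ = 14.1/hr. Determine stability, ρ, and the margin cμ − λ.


Total capacity cμ = 3·14.1 = 42.30/hr
ρ = λ/(cμ) = 39.83/42.30 = 0.9416
Stable ⇔ ρ < 1: YES
Spare capacity = cμ − λ = 42.30 − 39.83 = 2.47/hr

Final: ρ = 0.9416; stable; margin = 2.47/hr


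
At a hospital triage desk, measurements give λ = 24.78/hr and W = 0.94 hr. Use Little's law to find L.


L = λW = 24.78·0.94 = 23.2932

Final: 23.2932


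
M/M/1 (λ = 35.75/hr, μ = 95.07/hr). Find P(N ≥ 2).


ρ = 35.75/95.07 = 0.3760
P(N ≥ n) = ρ^n = 0.3760^2 = 0.141405

Final: 0.141405


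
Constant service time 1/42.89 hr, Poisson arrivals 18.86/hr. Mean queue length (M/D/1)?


ρ = 18.86/42.89 = 0.4397
M/D/1: Lq = ρ²/(2(1−ρ)) = 0.1934/(2·0.5603) = 0.17256

Final: 0.17256


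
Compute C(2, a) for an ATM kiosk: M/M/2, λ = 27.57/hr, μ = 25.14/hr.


a = λ/μ = 1.0967; ρ = a/2 = 0.5483
P₀ = 0.291715 (from M/M/c formula)
C(c,a) = [a^c/(c!(1−ρ))]·P₀ = [1.20266/(2·0.4517)]·0.291715
= 1.33135·0.291715 = 0.388374

Final: 0.388374


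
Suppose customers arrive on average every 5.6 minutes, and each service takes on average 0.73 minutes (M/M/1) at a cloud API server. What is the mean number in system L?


λ = 60/5.6 = 10.7143 /hr
μ = 60/0.73 = 82.1918 /hr
ρ = λ/μ = 10.7143/82.1918 = 0.1304
L = ρ/(1−ρ) = 0.1304/0.8696 = 0.1499

Final: 0.1499


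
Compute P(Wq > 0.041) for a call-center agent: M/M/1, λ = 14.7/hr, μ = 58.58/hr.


ρ = 14.7/58.58 = 0.2509
P(Wq > t) = ρ·e^{−(μ−λ)t} = 0.2509·e^{−1.7991}
= 0.2509·0.165451 = 0.041518

Final: 0.041518


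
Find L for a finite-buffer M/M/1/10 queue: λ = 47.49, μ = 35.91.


ρ = 47.49/35.91 = 1.3225
L = ρ[1 − (K+1)ρ^K + Kρ^(K+1)] / [(1−ρ)(1−ρ^(K+1))]
Numerator: 1.3225·(1 − 11·16.363178 + 10·21.639858) = 49.465282
Denominator: (-0.3225)·(-20.639858) = 6.655794
L = 49.465282/6.655794 = 7.4319

Final: 7.4319


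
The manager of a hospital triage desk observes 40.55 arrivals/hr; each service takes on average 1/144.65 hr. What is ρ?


ρ = λ/μ = 40.55/144.65 = 0.2803

Final: 0.2803


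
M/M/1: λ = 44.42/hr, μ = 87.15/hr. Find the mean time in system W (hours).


W = 1/(μ−λ) = 1/(87.15 − 44.42) = 1/42.73 = 0.02340 hr

Final: 0.02340 hr


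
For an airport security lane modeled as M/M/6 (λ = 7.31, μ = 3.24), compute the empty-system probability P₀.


a = λ/μ = 7.31/3.24 = 2.2562; ρ = a/c = 0.3760
Σ_{k=0}^{5} a^k/k! (terms k=0..5) = 1.00000 + 2.25617 + 2.54516 + 1.91411 + 1.07964 + 0.48717 = 9.28224
Tail: a^6/(6!(1−ρ)) = 131.89678/(720·0.6240) = 0.29359
P₀ = 1/(9.28224 + 0.29359) = 1/9.57583 = 0.104430

Final: 0.104430


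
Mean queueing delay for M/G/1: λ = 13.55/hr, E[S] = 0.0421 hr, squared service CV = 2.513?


ρ = λ·E[S] = 13.55·0.0421 = 0.5705
E[S²] = E[S]²(1+C_s²) = 0.0421²·(1+2.513) = 0.006226
Wq = λ·E[S²]/(2(1−ρ)) = 13.55·0.006226/(2·0.4295) = 0.09821 hr

Final: 0.09821 hr


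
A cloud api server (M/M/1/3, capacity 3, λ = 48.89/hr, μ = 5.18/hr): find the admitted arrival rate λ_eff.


ρ = 9.4382; P_K = (1−ρ)ρ^3/(1−ρ^4) = 0.894161
λ_eff = λ(1 − P_K) = 48.89·(1 − 0.894161) = 48.89·0.105839 = 5.1745 /hr

Final: 5.1745 /hr


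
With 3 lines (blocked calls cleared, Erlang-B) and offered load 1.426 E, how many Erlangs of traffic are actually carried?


B(3,1.426) = 0.123099 (Erlang-B)
Carried load = a(1 − B) = 1.426·(1 − 0.123099) = 1.426·0.876901 = 1.2505 E

Final: 1.2505 Erlangs


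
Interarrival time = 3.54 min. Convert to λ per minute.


λ = 1/(interarrival time) in consistent units.
1 minute = 1 min, so λ = 1/3.54 = 0.2825 per minute

Final: 0.2825 /min


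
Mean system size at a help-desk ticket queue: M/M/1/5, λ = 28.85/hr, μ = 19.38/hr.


ρ = 28.85/19.38 = 1.4886
L = ρ[1 − (K+1)ρ^K + Kρ^(K+1)] / [(1−ρ)(1−ρ^(K+1))]
Numerator: 1.4886·(1 − 6·7.310721 + 5·10.883091) = 17.195566
Denominator: (-0.4886)·(-9.883091) = 4.829354
L = 17.195566/4.829354 = 3.5606

Final: 3.5606


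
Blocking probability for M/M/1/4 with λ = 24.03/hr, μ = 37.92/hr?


ρ = λ/μ = 24.03/37.92 = 0.6337
P_K = (1−ρ)ρ^K/(1−ρ^(K+1)) = (0.3663·0.161266)/(1 − 0.102194)
= 0.059071/0.897806 = 0.065795

Final: 0.065795


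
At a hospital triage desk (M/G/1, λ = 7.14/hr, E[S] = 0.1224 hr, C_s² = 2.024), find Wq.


ρ = λ·E[S] = 7.14·0.1224 = 0.8739
E[S²] = E[S]²(1+C_s²) = 0.1224²·(1+2.024) = 0.045305
Wq = λ·E[S²]/(2(1−ρ)) = 7.14·0.045305/(2·0.1261) = 1.28299 hr

Final: 1.28299 hr


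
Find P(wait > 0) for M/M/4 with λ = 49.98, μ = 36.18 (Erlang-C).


a = λ/μ = 1.3814; ρ = a/4 = 0.3454
P₀ = 0.249578 (from M/M/c formula)
C(c,a) = [a^c/(c!(1−ρ))]·P₀ = [3.64176/(24·0.6546)]·0.249578
= 0.23179·0.249578 = 0.057850

Final: 0.057850


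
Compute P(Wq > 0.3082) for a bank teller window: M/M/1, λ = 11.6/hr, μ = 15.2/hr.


ρ = 11.6/15.2 = 0.7632
P(Wq > t) = ρ·e^{−(μ−λ)t} = 0.7632·e^{−1.1095}
= 0.7632·0.329717 = 0.251626

Final: 0.251626


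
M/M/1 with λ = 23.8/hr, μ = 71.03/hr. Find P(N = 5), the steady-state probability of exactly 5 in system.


ρ = 23.8/71.03 = 0.3351
P_n = (1−ρ)·ρ^n = (1 − 0.3351)·0.3351^5 = 0.6649·0.004224 = 0.002808

Final: 0.002808


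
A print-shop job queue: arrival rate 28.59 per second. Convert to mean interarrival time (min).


Mean interarrival time = 1/λ = 1/28.59 second = 0.03498 second
In minutes: 0.03498 × 0.0166667 = 0.0005830 min

Final: 0.0005830 min


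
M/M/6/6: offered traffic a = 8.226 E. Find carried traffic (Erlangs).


B(6,8.226) = 0.401867 (Erlang-B)
Carried load = a(1 − B) = 8.226·(1 − 0.401867) = 8.226·0.598133 = 4.9202 E

Final: 4.9202 Erlangs


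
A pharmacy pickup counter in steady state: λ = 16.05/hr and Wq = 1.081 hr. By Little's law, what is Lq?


Lq = λWq = 16.05·1.081 = 17.3500

Final: 17.3500


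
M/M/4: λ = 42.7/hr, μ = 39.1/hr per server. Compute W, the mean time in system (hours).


a = 1.0921; ρ = 0.2730; P₀ = 0.334787
Lq = P₀·a^c·ρ/(c!(1−ρ)²) = 0.01025
Wq = Lq/λ = 0.01025/42.7 = 0.0002400 hr
W = Wq + 1/μ = 0.0002400 + 0.02558 = 0.02582 hr

Final: 0.02582 hr


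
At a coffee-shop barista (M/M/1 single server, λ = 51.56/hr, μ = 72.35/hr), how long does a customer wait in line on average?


ρ = 51.56/72.35 = 0.7126
Wq = ρ/(μ−λ) = 0.7126/(72.35 − 51.56) = 0.7126/20.79 = 0.03428 hr

Final: 0.03428 hr


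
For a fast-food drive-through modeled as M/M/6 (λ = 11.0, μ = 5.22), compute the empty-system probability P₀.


a = λ/μ = 11.0/5.22 = 2.1073; ρ = a/c = 0.3512
Σ_{k=0}^{5} a^k/k! (terms k=0..5) = 1.00000 + 2.10728 + 2.22031 + 1.55961 + 0.82163 + 0.34628 = 8.05512
Tail: a^6/(6!(1−ρ)) = 87.56551/(720·0.6488) = 0.18746
P₀ = 1/(8.05512 + 0.18746) = 1/8.24257 = 0.121321

Final: 0.121321


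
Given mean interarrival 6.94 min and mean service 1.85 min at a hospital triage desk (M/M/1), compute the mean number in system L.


λ = 60/6.94 = 8.6455 /hr
μ = 60/1.85 = 32.4324 /hr
ρ = λ/μ = 8.6455/32.4324 = 0.2666
L = ρ/(1−ρ) = 0.2666/0.7334 = 0.3635

Final: 0.3635


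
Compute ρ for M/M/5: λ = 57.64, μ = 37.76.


ρ = λ/(cμ) = 57.64/(5·37.76) = 57.64/188.80 = 0.3053

Final: 0.3053


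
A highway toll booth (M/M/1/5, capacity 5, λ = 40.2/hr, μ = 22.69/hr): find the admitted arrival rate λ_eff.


ρ = 1.7717; P_K = (1−ρ)ρ^5/(1−ρ^6) = 0.450126
λ_eff = λ(1 − P_K) = 40.2·(1 − 0.450126) = 40.2·0.549874 = 22.1049 /hr

Final: 22.1049 /hr


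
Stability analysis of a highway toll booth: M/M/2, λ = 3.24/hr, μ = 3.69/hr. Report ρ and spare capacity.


Total capacity cμ = 2·3.69 = 7.38/hr
ρ = λ/(cμ) = 3.24/7.38 = 0.4390
Stable ⇔ ρ < 1: YES
Spare capacity = cμ − λ = 7.38 − 3.24 = 4.14/hr

Final: ρ = 0.4390; stable; margin = 4.14/hr


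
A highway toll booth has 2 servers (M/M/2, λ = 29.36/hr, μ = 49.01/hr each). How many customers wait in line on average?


a = λ/μ = 0.5991; ρ = a/2 = 0.2995
P₀ = 0.539017
Lq = P₀·a^c·ρ / (c!·(1−ρ)²) = 0.539017·0.35887·0.2995/(2·0.49066)
= 0.05904

Final: 0.05904


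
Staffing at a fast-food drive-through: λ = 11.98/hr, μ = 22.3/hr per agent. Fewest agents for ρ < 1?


Stability requires cμ > λ ⇔ c > λ/μ.
λ/μ = 11.98/22.3 = 0.5372
Minimum integer c = ⌊0.5372⌋ + 1 = 1
Check: 1·22.3 = 22.30 > 11.98, while 0·22.3 = 0.00 ≤ 11.98

Final: 1 servers


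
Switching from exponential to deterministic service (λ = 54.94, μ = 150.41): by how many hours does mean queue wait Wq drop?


ρ = 54.94/150.41 = 0.3653
Wq(M/M/1) = ρ/(μ−λ) = 0.3653/95.47 = 0.003826 hr
Wq(M/D/1) = ρ/(2(μ−λ)) = 0.001913 hr
Savings = 0.003826 − 0.001913 = 0.001913 hr

Final: 0.001913 hr


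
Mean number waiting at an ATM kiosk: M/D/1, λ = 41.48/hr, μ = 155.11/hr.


ρ = 41.48/155.11 = 0.2674
M/D/1: Lq = ρ²/(2(1−ρ)) = 0.07152/(2·0.7326) = 0.04881

Final: 0.04881


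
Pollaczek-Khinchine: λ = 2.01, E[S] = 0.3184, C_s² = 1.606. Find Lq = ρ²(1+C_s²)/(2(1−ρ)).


ρ = λ·E[S] = 2.01·0.3184 = 0.6400
Lq = ρ²(1+C_s²)/(2(1−ρ)) = 0.4096·(1+1.606)/(2·0.3600)
= 0.4096·2.6060/0.7200 = 1.48238

Final: 1.48238


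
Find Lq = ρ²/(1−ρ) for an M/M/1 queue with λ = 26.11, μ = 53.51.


ρ = 26.11/53.51 = 0.4879
Lq = ρ²/(1−ρ) = 0.2381/0.5121 = 0.4650

Final: 0.4650


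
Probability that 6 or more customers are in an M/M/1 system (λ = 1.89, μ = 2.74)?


ρ = 1.89/2.74 = 0.6898
P(N ≥ n) = ρ^n = 0.6898^6 = 0.107713

Final: 0.107713


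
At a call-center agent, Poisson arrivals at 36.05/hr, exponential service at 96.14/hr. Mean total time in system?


W = 1/(μ−λ) = 1/(96.14 − 36.05) = 1/60.09 = 0.01664 hr

Final: 0.01664 hr


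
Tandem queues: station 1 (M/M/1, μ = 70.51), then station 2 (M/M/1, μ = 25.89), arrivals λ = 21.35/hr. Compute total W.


Each node sees arrival rate λ = 21.35/hr (tandem ⇒ throughput preserved).
W₁ = 1/(μ₁−λ) = 1/(70.51−21.35) = 0.02034 hr
W₂ = 1/(μ₂−λ) = 1/(25.89−21.35) = 0.22026 hr
W_total = W₁ + W₂ = 0.02034 + 0.22026 = 0.24061 hr

Final: 0.24061 hr


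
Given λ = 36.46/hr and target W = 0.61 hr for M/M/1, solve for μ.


W = 1/(μ−λ) ⇒ μ − λ = 1/W = 1/0.61 = 1.6393
μ = λ + 1/W = 36.46 + 1.6393 = 38.0993 per hr

Final: 38.0993 /hr


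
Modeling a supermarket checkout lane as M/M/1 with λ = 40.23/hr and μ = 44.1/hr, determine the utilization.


ρ = λ/μ = 40.23/44.1 = 0.9122

Final: 0.9122


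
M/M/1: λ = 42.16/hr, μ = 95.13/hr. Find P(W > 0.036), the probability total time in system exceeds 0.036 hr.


W ~ Exponential(μ−λ) for M/M/1.
μ − λ = 95.13 − 42.16 = 52.9700
P(W > t) = e^{−(μ−λ)t} = e^{−1.9069} = 0.148537

Final: 0.148537


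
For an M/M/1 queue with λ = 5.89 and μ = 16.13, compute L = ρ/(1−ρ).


ρ = λ/μ = 5.89/16.13 = 0.3652
L = ρ/(1−ρ) = 0.3652/(1 − 0.3652) = 0.3652/0.6348 = 0.5752

Final: 0.5752


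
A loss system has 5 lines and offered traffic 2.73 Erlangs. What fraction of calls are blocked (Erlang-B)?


B(c,a) = (a^c/c!) / Σ_{k=0}^{c} a^k/k!
a^5/5! = 1.263665
Σ terms (k=0..5): 1.00000 + 2.73000 + 3.72645 + 3.39107 + 2.31440 + 1.26367 = 14.425590
B = 1.263665/14.425590 = 0.087599

Final: 0.087599


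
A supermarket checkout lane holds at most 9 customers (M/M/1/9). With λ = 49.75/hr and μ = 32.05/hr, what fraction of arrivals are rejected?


ρ = λ/μ = 49.75/32.05 = 1.5523
P_K = (1−ρ)ρ^K/(1−ρ^(K+1)) = (-0.5523·52.322135)/(1 − 81.217667)
= -28.895532/-80.217667 = 0.360214

Final: 0.360214


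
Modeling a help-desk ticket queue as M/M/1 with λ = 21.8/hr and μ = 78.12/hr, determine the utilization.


ρ = λ/μ = 21.8/78.12 = 0.2791

Final: 0.2791


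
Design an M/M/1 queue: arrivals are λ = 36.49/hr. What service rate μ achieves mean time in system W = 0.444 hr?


W = 1/(μ−λ) ⇒ μ − λ = 1/W = 1/0.444 = 2.2523
μ = λ + 1/W = 36.49 + 2.2523 = 38.7423 per hr

Final: 38.7423 /hr


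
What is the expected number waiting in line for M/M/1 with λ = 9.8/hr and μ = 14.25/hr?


ρ = 9.8/14.25 = 0.6877
Lq = ρ²/(1−ρ) = 0.4730/0.3123 = 1.5145

Final: 1.5145


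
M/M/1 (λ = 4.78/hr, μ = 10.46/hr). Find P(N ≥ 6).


ρ = 4.78/10.46 = 0.4570
P(N ≥ n) = ρ^n = 0.4570^6 = 0.009107

Final: 0.009107


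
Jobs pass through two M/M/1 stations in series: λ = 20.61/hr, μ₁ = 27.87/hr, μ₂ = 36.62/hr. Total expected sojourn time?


Each node sees arrival rate λ = 20.61/hr (tandem ⇒ throughput preserved).
W₁ = 1/(μ₁−λ) = 1/(27.87−20.61) = 0.13774 hr
W₂ = 1/(μ₂−λ) = 1/(36.62−20.61) = 0.06246 hr
W_total = W₁ + W₂ = 0.13774 + 0.06246 = 0.20020 hr

Final: 0.20020 hr


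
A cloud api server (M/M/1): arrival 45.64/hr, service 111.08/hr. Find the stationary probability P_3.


ρ = 45.64/111.08 = 0.4109
P_n = (1−ρ)·ρ^n = (1 − 0.4109)·0.4109^3 = 0.5891·0.069363 = 0.040864

Final: 0.040864


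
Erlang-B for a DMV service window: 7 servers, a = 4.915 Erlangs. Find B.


B(c,a) = (a^c/c!) / Σ_{k=0}^{c} a^k/k!
a^7/7! = 13.747829
Σ terms (k=0..7): 1.00000 + 4.91500 + 12.07861 + 19.78879 + 24.31548 + 23.90212 + 19.57982 + 13.74783 = 119.327649
B = 13.747829/119.327649 = 0.115211

Final: 0.115211


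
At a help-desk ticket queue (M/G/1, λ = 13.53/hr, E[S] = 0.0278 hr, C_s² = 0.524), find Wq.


ρ = λ·E[S] = 13.53·0.0278 = 0.3761
E[S²] = E[S]²(1+C_s²) = 0.0278²·(1+0.524) = 0.001178
Wq = λ·E[S²]/(2(1−ρ)) = 13.53·0.001178/(2·0.6239) = 0.01277 hr

Final: 0.01277 hr


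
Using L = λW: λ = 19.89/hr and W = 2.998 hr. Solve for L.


L = λW = 19.89·2.998 = 59.6302

Final: 59.6302


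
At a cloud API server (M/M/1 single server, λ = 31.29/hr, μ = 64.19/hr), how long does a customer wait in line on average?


ρ = 31.29/64.19 = 0.4875
Wq = ρ/(μ−λ) = 0.4875/(64.19 − 31.29) = 0.4875/32.90 = 0.01482 hr

Final: 0.01482 hr


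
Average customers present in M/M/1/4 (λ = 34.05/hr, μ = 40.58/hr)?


ρ = 34.05/40.58 = 0.8391
L = ρ[1 − (K+1)ρ^K + Kρ^(K+1)] / [(1−ρ)(1−ρ^(K+1))]
Numerator: 0.8391·(1 − 5·0.495702 + 4·0.415935) = 0.155425
Denominator: (0.1609)·(0.584065) = 0.093986
L = 0.155425/0.093986 = 1.6537

Final: 1.6537


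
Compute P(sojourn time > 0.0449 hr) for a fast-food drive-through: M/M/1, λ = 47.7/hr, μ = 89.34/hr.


W ~ Exponential(μ−λ) for M/M/1.
μ − λ = 89.34 − 47.7 = 41.6400
P(W > t) = e^{−(μ−λ)t} = e^{−1.8696} = 0.154180

Final: 0.154180


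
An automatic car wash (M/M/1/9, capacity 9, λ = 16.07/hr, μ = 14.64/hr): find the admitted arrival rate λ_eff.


ρ = 1.0977; P_K = (1−ρ)ρ^9/(1−ρ^10) = 0.146787
λ_eff = λ(1 − P_K) = 16.07·(1 − 0.146787) = 16.07·0.853213 = 13.7111 /hr

Final: 13.7111 /hr


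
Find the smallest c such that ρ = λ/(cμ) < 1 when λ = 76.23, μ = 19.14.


Stability requires cμ > λ ⇔ c > λ/μ.
λ/μ = 76.23/19.14 = 3.9828
Minimum integer c = ⌊3.9828⌋ + 1 = 4
Check: 4·19.14 = 76.56 > 76.23, while 3·19.14 = 57.42 ≤ 76.23

Final: 4 servers


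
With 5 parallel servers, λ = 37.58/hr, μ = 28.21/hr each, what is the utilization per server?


ρ = λ/(cμ) = 37.58/(5·28.21) = 37.58/141.05 = 0.2664

Final: 0.2664


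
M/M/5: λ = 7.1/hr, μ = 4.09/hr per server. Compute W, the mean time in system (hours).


a = 1.7359; ρ = 0.3472; P₀ = 0.175618
Lq = P₀·a^c·ρ/(c!(1−ρ)²) = 0.01880
Wq = Lq/λ = 0.01880/7.1 = 0.002647 hr
W = Wq + 1/μ = 0.002647 + 0.24450 = 0.24715 hr

Final: 0.24715 hr


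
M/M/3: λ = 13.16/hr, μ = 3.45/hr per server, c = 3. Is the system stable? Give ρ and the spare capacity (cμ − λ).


Total capacity cμ = 3·3.45 = 10.35/hr
ρ = λ/(cμ) = 13.16/10.35 = 1.2715
Stable ⇔ ρ < 1: NO
Spare capacity = cμ − λ = 10.35 − 13.16 = -2.81/hr

Final: ρ = 1.2715; unstable; margin = -2.81/hr


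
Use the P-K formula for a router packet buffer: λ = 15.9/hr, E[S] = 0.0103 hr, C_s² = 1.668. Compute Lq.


ρ = λ·E[S] = 15.9·0.0103 = 0.1638
Lq = ρ²(1+C_s²)/(2(1−ρ)) = 0.02682·(1+1.668)/(2·0.8362)
= 0.02682·2.6680/1.6725 = 0.04279

Final: 0.04279


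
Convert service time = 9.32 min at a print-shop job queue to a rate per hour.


μ = 1/(service time) in consistent units.
1 hour = 60 min, so μ = 60/9.32 = 6.4378 per hour

Final: 6.4378 /hr


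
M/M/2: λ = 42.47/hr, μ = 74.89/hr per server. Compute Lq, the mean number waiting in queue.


a = λ/μ = 0.5671; ρ = a/2 = 0.2835
P₀ = 0.558179
Lq = P₀·a^c·ρ / (c!·(1−ρ)²) = 0.558179·0.32160·0.2835/(2·0.51330)
= 0.04958

Final: 0.04958


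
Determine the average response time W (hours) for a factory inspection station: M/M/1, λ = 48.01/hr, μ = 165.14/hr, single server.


W = 1/(μ−λ) = 1/(165.14 − 48.01) = 1/117.13 = 0.008538 hr

Final: 0.008538 hr


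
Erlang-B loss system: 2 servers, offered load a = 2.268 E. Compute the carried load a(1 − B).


B(2,2.268) = 0.440403 (Erlang-B)
Carried load = a(1 − B) = 2.268·(1 − 0.440403) = 2.268·0.559597 = 1.2692 E

Final: 1.2692 Erlangs


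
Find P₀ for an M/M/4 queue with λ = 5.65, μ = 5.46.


a = λ/μ = 5.65/5.46 = 1.0348; ρ = a/c = 0.2587
Σ_{k=0}^{3} a^k/k! (terms k=0..3) = 1.00000 + 1.03480 + 0.53540 + 0.18468 = 2.75488
Tail: a^4/(4!(1−ρ)) = 1.14663/(24·0.7413) = 0.06445
P₀ = 1/(2.75488 + 0.06445) = 1/2.81933 = 0.354694

Final: 0.354694


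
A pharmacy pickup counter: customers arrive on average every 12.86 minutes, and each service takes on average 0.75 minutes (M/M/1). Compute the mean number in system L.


λ = 60/12.86 = 4.6656 /hr
μ = 60/0.75 = 80.0000 /hr
ρ = λ/μ = 4.6656/80.0000 = 0.05832
L = ρ/(1−ρ) = 0.05832/0.9417 = 0.06193

Final: 0.06193


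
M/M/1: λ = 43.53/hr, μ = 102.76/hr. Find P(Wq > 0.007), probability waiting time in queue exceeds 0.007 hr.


ρ = 43.53/102.76 = 0.4236
P(Wq > t) = ρ·e^{−(μ−λ)t} = 0.4236·e^{−0.4146}
= 0.4236·0.660598 = 0.279835

Final: 0.279835


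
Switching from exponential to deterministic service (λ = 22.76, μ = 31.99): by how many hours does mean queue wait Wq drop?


ρ = 22.76/31.99 = 0.7115
Wq(M/M/1) = ρ/(μ−λ) = 0.7115/9.23 = 0.07708 hr
Wq(M/D/1) = ρ/(2(μ−λ)) = 0.03854 hr
Savings = 0.07708 − 0.03854 = 0.03854 hr

Final: 0.03854 hr


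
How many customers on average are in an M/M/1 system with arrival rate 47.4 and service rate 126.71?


ρ = λ/μ = 47.4/126.71 = 0.3741
L = ρ/(1−ρ) = 0.3741/(1 − 0.3741) = 0.3741/0.6259 = 0.5977

Final: 0.5977


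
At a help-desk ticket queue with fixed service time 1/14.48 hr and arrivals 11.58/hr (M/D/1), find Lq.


ρ = 11.58/14.48 = 0.7997
M/D/1: Lq = ρ²/(2(1−ρ)) = 0.6396/(2·0.2003) = 1.59669

Final: 1.59669


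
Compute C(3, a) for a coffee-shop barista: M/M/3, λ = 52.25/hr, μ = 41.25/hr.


a = λ/μ = 1.2667; ρ = a/3 = 0.4222
P₀ = 0.273588 (from M/M/c formula)
C(c,a) = [a^c/(c!(1−ρ))]·P₀ = [2.03230/(6·0.5778)]·0.273588
= 0.58624·0.273588 = 0.160388

Final: 0.160388


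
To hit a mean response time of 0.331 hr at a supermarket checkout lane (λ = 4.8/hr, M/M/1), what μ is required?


W = 1/(μ−λ) ⇒ μ − λ = 1/W = 1/0.331 = 3.0211
μ = λ + 1/W = 4.8 + 3.0211 = 7.8211 per hr

Final: 7.8211 /hr


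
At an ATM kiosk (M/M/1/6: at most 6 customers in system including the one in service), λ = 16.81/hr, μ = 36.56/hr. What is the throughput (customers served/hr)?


ρ = 0.4598; P_K = (1−ρ)ρ^6/(1−ρ^7) = 0.005126
λ_eff = λ(1 − P_K) = 16.81·(1 − 0.005126) = 16.81·0.994874 = 16.7238 /hr

Final: 16.7238 /hr


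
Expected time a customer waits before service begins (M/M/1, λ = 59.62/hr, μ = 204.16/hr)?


ρ = 59.62/204.16 = 0.2920
Wq = ρ/(μ−λ) = 0.2920/(204.16 − 59.62) = 0.2920/144.54 = 0.002020 hr

Final: 0.002020 hr


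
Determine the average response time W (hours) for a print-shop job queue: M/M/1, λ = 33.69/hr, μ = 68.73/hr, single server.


W = 1/(μ−λ) = 1/(68.73 − 33.69) = 1/35.04 = 0.02854 hr

Final: 0.02854 hr


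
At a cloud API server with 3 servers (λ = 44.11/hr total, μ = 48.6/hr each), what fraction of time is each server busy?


ρ = λ/(cμ) = 44.11/(3·48.6) = 44.11/145.80 = 0.3025

Final: 0.3025


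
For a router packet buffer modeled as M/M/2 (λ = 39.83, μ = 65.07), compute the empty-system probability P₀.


a = λ/μ = 39.83/65.07 = 0.6121; ρ = a/c = 0.3061
Σ_{k=0}^{1} a^k/k! (terms k=0..1) = 1.00000 + 0.61211 = 1.61211
Tail: a^2/(2!(1−ρ)) = 0.37468/(2·0.6939) = 0.26996
P₀ = 1/(1.61211 + 0.26996) = 1/1.88207 = 0.531329

Final: 0.531329


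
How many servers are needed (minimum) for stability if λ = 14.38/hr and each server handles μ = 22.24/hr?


Stability requires cμ > λ ⇔ c > λ/μ.
λ/μ = 14.38/22.24 = 0.6466
Minimum integer c = ⌊0.6466⌋ + 1 = 1
Check: 1·22.24 = 22.24 > 14.38, while 0·22.24 = 0.00 ≤ 14.38

Final: 1 servers


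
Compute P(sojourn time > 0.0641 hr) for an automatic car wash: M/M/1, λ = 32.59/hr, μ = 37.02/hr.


W ~ Exponential(μ−λ) for M/M/1.
μ − λ = 37.02 − 32.59 = 4.4300
P(W > t) = e^{−(μ−λ)t} = e^{−0.2840} = 0.752794

Final: 0.752794


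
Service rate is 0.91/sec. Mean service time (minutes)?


Mean service time = 1/μ = 1/0.91 second = 1.09890 second
In minutes: 1.09890 × 0.0166667 = 0.01832 min

Final: 0.01832 min


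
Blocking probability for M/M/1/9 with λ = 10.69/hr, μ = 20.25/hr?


ρ = λ/μ = 10.69/20.25 = 0.5279
P_K = (1−ρ)ρ^K/(1−ρ^(K+1)) = (0.4721·0.003184)/(1 − 0.001681)
= 0.001503/0.998319 = 0.001506

Final: 0.001506


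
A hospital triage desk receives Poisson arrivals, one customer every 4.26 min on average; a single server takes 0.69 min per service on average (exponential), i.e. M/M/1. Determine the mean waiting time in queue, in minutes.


λ = 60/4.26 = 14.0845 /hr
μ = 60/0.69 = 86.9565 /hr
ρ = λ/μ = 14.0845/86.9565 = 0.1620
Wq = ρ/(μ−λ) = 0.1620/(86.9565−14.0845) = 0.002223 hr
In minutes: 0.002223·60 = 0.1334 min

Final: 0.1334 min


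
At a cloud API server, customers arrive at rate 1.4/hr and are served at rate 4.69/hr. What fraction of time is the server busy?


ρ = λ/μ = 1.4/4.69 = 0.2985

Final: 0.2985


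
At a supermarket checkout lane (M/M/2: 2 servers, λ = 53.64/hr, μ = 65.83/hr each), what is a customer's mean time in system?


a = 0.8148; ρ = 0.4074; P₀ = 0.421047
Lq = P₀·a^c·ρ/(c!(1−ρ)²) = 0.16217
Wq = Lq/λ = 0.16217/53.64 = 0.003023 hr
W = Wq + 1/μ = 0.003023 + 0.01519 = 0.01821 hr

Final: 0.01821 hr


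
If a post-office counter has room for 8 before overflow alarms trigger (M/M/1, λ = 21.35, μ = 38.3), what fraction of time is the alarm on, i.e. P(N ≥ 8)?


ρ = 21.35/38.3 = 0.5574
P(N ≥ n) = ρ^n = 0.5574^8 = 0.009324

Final: 0.009324


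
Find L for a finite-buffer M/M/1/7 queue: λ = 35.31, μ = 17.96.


ρ = 35.31/17.96 = 1.9660
L = ρ[1 − (K+1)ρ^K + Kρ^(K+1)] / [(1−ρ)(1−ρ^(K+1))]
Numerator: 1.9660·(1 − 8·113.537597 + 7·223.218961) = 1288.209368
Denominator: (-0.9660)·(-222.218961) = 214.671435
L = 1288.209368/214.671435 = 6.0008

Final: 6.0008


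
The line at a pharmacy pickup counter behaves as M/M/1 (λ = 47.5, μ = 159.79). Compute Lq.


ρ = 47.5/159.79 = 0.2973
Lq = ρ²/(1−ρ) = 0.08837/0.7027 = 0.1257

Final: 0.1257


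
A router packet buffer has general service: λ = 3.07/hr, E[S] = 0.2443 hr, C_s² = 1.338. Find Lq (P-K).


ρ = λ·E[S] = 3.07·0.2443 = 0.7500
Lq = ρ²(1+C_s²)/(2(1−ρ)) = 0.5625·(1+1.338)/(2·0.2500)
= 0.5625·2.3380/0.5000 = 2.63027

Final: 2.63027


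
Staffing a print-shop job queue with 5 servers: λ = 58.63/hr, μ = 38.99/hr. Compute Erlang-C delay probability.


a = λ/μ = 1.5037; ρ = a/5 = 0.3007
P₀ = 0.221943 (from M/M/c formula)
C(c,a) = [a^c/(c!(1−ρ))]·P₀ = [7.68835/(120·0.6993)]·0.221943
= 0.09163·0.221943 = 0.020336

Final: 0.020336


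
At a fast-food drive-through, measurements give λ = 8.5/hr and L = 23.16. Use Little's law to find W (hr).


W = L/λ = 23.16/8.5 = 2.7247 hr

Final: 2.7247 hr


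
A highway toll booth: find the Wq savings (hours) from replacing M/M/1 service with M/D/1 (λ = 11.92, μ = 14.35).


ρ = 11.92/14.35 = 0.8307
Wq(M/M/1) = ρ/(μ−λ) = 0.8307/2.43 = 0.34184 hr
Wq(M/D/1) = ρ/(2(μ−λ)) = 0.17092 hr
Savings = 0.34184 − 0.17092 = 0.17092 hr

Final: 0.17092 hr


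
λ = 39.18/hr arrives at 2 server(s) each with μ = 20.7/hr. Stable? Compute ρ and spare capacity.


Total capacity cμ = 2·20.7 = 41.40/hr
ρ = λ/(cμ) = 39.18/41.40 = 0.9464
Stable ⇔ ρ < 1: YES
Spare capacity = cμ − λ = 41.40 − 39.18 = 2.22/hr

Final: ρ = 0.9464; stable; margin = 2.22/hr


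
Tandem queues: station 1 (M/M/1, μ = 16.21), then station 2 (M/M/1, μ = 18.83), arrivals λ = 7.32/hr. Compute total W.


Each node sees arrival rate λ = 7.32/hr (tandem ⇒ throughput preserved).
W₁ = 1/(μ₁−λ) = 1/(16.21−7.32) = 0.11249 hr
W₂ = 1/(μ₂−λ) = 1/(18.83−7.32) = 0.08688 hr
W_total = W₁ + W₂ = 0.11249 + 0.08688 = 0.19937 hr

Final: 0.19937 hr


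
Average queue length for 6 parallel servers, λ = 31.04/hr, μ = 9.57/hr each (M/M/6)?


a = λ/μ = 3.2435; ρ = a/6 = 0.5406
P₀ = 0.038004
Lq = P₀·a^c·ρ / (c!·(1−ρ)²) = 0.038004·1164.28325·0.5406/(720·0.21107)
= 0.15740

Final: 0.15740


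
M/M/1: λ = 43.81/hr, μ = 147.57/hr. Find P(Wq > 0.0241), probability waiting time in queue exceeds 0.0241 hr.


ρ = 43.81/147.57 = 0.2969
P(Wq > t) = ρ·e^{−(μ−λ)t} = 0.2969·e^{−2.5006}
= 0.2969·0.082034 = 0.024354

Final: 0.024354


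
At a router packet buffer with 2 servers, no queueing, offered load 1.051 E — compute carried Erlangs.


B(2,1.051) = 0.212154 (Erlang-B)
Carried load = a(1 − B) = 1.051·(1 − 0.212154) = 1.051·0.787846 = 0.8280 E

Final: 0.8280 Erlangs


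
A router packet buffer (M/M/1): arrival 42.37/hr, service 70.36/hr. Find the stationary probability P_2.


ρ = 42.37/70.36 = 0.6022
P_n = (1−ρ)·ρ^n = (1 − 0.6022)·0.6022^2 = 0.3978·0.362631 = 0.144259

Final: 0.144259


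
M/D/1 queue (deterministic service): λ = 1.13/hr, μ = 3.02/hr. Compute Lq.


ρ = 1.13/3.02 = 0.3742
M/D/1: Lq = ρ²/(2(1−ρ)) = 0.1400/(2·0.6258) = 0.11186

Final: 0.11186


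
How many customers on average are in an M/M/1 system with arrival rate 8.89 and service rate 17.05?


ρ = λ/μ = 8.89/17.05 = 0.5214
L = ρ/(1−ρ) = 0.5214/(1 − 0.5214) = 0.5214/0.4786 = 1.0895

Final: 1.0895


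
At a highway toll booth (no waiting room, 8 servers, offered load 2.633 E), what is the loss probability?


B(c,a) = (a^c/c!) / Σ_{k=0}^{c} a^k/k!
a^8/8! = 0.057291
Σ terms (k=0..8): 1.00000 + 2.63300 + 3.46634 + 3.04230 + 2.00259 + 1.05456 + 0.46278 + 0.17407 + 0.05729 = 13.892934
B = 0.057291/13.892934 = 0.004124

Final: 0.004124


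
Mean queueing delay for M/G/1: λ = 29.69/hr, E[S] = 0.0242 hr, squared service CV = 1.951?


ρ = λ·E[S] = 29.69·0.0242 = 0.7185
E[S²] = E[S]²(1+C_s²) = 0.0242²·(1+1.951) = 0.001728
Wq = λ·E[S²]/(2(1−ρ)) = 29.69·0.001728/(2·0.2815) = 0.09114 hr

Final: 0.09114 hr


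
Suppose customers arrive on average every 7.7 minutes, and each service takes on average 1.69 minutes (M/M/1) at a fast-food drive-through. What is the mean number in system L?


λ = 60/7.7 = 7.7922 /hr
μ = 60/1.69 = 35.5030 /hr
ρ = λ/μ = 7.7922/35.5030 = 0.2195
L = ρ/(1−ρ) = 0.2195/0.7805 = 0.2812

Final: 0.2812


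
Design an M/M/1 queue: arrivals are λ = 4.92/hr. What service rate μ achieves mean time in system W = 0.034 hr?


W = 1/(μ−λ) ⇒ μ − λ = 1/W = 1/0.034 = 29.4118
μ = λ + 1/W = 4.92 + 29.4118 = 34.3318 per hr

Final: 34.3318 /hr


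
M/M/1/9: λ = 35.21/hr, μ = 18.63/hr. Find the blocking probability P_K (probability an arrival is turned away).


ρ = λ/μ = 35.21/18.63 = 1.8900
P_K = (1−ρ)ρ^K/(1−ρ^(K+1)) = (-0.8900·307.665310)/(1 − 581.475876)
= -273.810566/-580.475876 = 0.471700

Final: 0.471700


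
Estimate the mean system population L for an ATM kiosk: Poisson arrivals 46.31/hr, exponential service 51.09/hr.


ρ = λ/μ = 46.31/51.09 = 0.9064
L = ρ/(1−ρ) = 0.9064/(1 − 0.9064) = 0.9064/0.09356 = 9.6883

Final: 9.6883


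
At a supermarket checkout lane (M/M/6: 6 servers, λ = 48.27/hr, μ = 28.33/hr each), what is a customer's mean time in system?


a = 1.7038; ρ = 0.2840; P₀ = 0.181881
Lq = P₀·a^c·ρ/(c!(1−ρ)²) = 0.003423
Wq = Lq/λ = 0.003423/48.27 = 0.00007092 hr
W = Wq + 1/μ = 0.00007092 + 0.03530 = 0.03537 hr

Final: 0.03537 hr


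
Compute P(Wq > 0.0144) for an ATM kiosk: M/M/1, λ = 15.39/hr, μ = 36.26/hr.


ρ = 15.39/36.26 = 0.4244
P(Wq > t) = ρ·e^{−(μ−λ)t} = 0.4244·e^{−0.3005}
= 0.4244·0.740427 = 0.314263

Final: 0.314263


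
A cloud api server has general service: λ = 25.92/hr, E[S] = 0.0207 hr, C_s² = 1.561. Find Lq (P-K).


ρ = λ·E[S] = 25.92·0.0207 = 0.5365
Lq = ρ²(1+C_s²)/(2(1−ρ)) = 0.2879·(1+1.561)/(2·0.4635)
= 0.2879·2.5610/0.9269 = 0.79539

Final: 0.79539


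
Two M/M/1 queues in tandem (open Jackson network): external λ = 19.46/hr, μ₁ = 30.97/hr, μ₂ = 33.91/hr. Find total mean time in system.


Each node sees arrival rate λ = 19.46/hr (tandem ⇒ throughput preserved).
W₁ = 1/(μ₁−λ) = 1/(30.97−19.46) = 0.08688 hr
W₂ = 1/(μ₂−λ) = 1/(33.91−19.46) = 0.06920 hr
W_total = W₁ + W₂ = 0.08688 + 0.06920 = 0.15609 hr

Final: 0.15609 hr


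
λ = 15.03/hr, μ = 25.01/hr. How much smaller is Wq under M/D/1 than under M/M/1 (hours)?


ρ = 15.03/25.01 = 0.6010
Wq(M/M/1) = ρ/(μ−λ) = 0.6010/9.98 = 0.06022 hr
Wq(M/D/1) = ρ/(2(μ−λ)) = 0.03011 hr
Savings = 0.06022 − 0.03011 = 0.03011 hr

Final: 0.03011 hr


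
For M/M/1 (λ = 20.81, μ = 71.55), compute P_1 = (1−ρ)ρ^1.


ρ = 20.81/71.55 = 0.2908
P_n = (1−ρ)·ρ^n = (1 − 0.2908)·0.2908^1 = 0.7092·0.290846 = 0.206254

Final: 0.206254


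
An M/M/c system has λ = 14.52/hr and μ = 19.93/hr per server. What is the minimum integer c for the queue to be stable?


Stability requires cμ > λ ⇔ c > λ/μ.
λ/μ = 14.52/19.93 = 0.7285
Minimum integer c = ⌊0.7285⌋ + 1 = 1
Check: 1·19.93 = 19.93 > 14.52, while 0·19.93 = 0.00 ≤ 14.52

Final: 1 servers


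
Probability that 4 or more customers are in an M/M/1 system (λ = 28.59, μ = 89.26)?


ρ = 28.59/89.26 = 0.3203
P(N ≥ n) = ρ^n = 0.3203^4 = 0.010525

Final: 0.010525


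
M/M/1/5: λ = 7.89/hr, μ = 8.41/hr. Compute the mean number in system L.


ρ = 7.89/8.41 = 0.9382
L = ρ[1 − (K+1)ρ^K + Kρ^(K+1)] / [(1−ρ)(1−ρ^(K+1))]
Numerator: 0.9382·(1 − 6·0.726783 + 5·0.681846) = 0.045527
Denominator: (0.06183)·(0.318154) = 0.019672
L = 0.045527/0.019672 = 2.3143

Final: 2.3143


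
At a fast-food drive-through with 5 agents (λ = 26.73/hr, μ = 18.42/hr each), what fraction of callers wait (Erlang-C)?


a = λ/μ = 1.4511; ρ = a/5 = 0.2902
P₀ = 0.233991 (from M/M/c formula)
C(c,a) = [a^c/(c!(1−ρ))]·P₀ = [6.43497/(120·0.7098)]·0.233991
= 0.07555·0.233991 = 0.017679

Final: 0.017679


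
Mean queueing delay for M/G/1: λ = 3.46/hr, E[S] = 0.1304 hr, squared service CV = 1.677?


ρ = λ·E[S] = 3.46·0.1304 = 0.4512
E[S²] = E[S]²(1+C_s²) = 0.1304²·(1+1.677) = 0.045520
Wq = λ·E[S²]/(2(1−ρ)) = 3.46·0.045520/(2·0.5488) = 0.14349 hr

Final: 0.14349 hr


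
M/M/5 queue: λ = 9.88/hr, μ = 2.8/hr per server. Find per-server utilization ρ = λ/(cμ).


ρ = λ/(cμ) = 9.88/(5·2.8) = 9.88/14.00 = 0.7057

Final: 0.7057


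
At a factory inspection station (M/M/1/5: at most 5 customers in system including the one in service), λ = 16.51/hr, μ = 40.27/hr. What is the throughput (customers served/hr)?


ρ = 0.4100; P_K = (1−ρ)ρ^5/(1−ρ^6) = 0.006867
λ_eff = λ(1 − P_K) = 16.51·(1 − 0.006867) = 16.51·0.993133 = 16.3966 /hr

Final: 16.3966 /hr
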